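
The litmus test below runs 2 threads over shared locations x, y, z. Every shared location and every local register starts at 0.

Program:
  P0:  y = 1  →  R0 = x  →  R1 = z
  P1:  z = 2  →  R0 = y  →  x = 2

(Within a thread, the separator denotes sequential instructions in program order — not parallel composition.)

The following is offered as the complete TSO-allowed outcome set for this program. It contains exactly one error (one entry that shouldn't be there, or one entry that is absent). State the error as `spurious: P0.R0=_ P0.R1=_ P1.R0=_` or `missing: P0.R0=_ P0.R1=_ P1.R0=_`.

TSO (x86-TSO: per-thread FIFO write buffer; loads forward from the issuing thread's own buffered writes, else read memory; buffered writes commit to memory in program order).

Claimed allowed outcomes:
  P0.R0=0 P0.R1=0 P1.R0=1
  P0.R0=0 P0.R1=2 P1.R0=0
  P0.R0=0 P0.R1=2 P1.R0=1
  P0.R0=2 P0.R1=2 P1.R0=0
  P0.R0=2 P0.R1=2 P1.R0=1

outcome vector order: (P0.R0,P0.R1,P1.R0)
TSO: 6 outcomes — {(0,0,0), (0,0,1), (0,2,0), (0,2,1), (2,2,0), (2,2,1)}
TSO∖claimed = {(0,0,0)}

missing: P0.R0=0 P0.R1=0 P1.R0=0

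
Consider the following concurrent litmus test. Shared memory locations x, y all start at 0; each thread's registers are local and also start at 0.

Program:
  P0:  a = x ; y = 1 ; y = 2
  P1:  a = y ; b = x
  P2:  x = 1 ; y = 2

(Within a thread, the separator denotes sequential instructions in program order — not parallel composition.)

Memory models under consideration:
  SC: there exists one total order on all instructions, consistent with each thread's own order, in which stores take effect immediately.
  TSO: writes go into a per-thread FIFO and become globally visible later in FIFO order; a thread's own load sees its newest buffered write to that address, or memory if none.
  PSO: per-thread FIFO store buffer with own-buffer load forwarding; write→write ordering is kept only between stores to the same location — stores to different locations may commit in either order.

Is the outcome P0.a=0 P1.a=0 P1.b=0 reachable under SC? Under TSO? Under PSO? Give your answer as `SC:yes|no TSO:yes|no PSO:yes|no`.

SC:yes TSO:yes PSO:yes

outcome vector order: (P0.a,P1.a,P1.b)
[SC] allowed = {<0 0 0>, <0 0 1>, <0 1 0>, <0 1 1>, <0 2 0>, <0 2 1>, <1 0 0>, <1 0 1>, <1 1 1>, <1 2 1>}
[TSO] allowed = {<0 0 0>, <0 0 1>, <0 1 0>, <0 1 1>, <0 2 0>, <0 2 1>, <1 0 0>, <1 0 1>, <1 1 1>, <1 2 1>}
[PSO] allowed = {<0 0 0>, <0 0 1>, <0 1 0>, <0 1 1>, <0 2 0>, <0 2 1>, <1 0 0>, <1 0 1>, <1 1 1>, <1 2 0>, <1 2 1>}
target <0 0 0> ∈ {SC,TSO,PSO}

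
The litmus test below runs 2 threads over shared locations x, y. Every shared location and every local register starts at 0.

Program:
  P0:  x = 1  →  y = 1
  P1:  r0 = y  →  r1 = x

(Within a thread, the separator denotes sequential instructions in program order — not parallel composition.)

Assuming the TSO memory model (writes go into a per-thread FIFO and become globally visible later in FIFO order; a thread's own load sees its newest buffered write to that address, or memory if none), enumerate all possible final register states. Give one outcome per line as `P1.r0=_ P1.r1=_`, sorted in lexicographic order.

P1.r0=0 P1.r1=0
P1.r0=0 P1.r1=1
P1.r0=1 P1.r1=1

outcome vector order: (P1.r0,P1.r1)
|TSO outcomes| = 3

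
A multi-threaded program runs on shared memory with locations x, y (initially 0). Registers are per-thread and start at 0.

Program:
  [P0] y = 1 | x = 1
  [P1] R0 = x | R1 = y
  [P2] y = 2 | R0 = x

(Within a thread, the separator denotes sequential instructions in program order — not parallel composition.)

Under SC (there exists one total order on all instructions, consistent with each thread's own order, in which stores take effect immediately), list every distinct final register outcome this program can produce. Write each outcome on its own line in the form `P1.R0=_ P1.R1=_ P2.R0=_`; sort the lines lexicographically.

outcome vector order: (P1.R0,P1.R1,P2.R0)
|SC outcomes| = 10

P1.R0=0 P1.R1=0 P2.R0=0
P1.R0=0 P1.R1=0 P2.R0=1
P1.R0=0 P1.R1=1 P2.R0=0
P1.R0=0 P1.R1=1 P2.R0=1
P1.R0=0 P1.R1=2 P2.R0=0
P1.R0=0 P1.R1=2 P2.R0=1
P1.R0=1 P1.R1=1 P2.R0=0
P1.R0=1 P1.R1=1 P2.R0=1
P1.R0=1 P1.R1=2 P2.R0=0
P1.R0=1 P1.R1=2 P2.R0=1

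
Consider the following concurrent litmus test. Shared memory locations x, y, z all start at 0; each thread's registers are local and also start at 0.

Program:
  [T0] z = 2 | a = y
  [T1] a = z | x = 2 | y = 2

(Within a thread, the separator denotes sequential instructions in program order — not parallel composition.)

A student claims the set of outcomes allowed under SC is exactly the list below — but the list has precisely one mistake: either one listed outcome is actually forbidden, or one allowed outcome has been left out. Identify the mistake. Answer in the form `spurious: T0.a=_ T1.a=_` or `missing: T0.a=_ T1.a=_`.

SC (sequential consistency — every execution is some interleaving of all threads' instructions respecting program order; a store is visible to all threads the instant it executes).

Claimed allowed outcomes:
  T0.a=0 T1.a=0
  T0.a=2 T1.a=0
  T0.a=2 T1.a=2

outcome vector order: (T0.a,T1.a)
SC (4): (0,0), (0,2), (2,0), (2,2)
SC∖claimed = {(0,2)}

missing: T0.a=0 T1.a=2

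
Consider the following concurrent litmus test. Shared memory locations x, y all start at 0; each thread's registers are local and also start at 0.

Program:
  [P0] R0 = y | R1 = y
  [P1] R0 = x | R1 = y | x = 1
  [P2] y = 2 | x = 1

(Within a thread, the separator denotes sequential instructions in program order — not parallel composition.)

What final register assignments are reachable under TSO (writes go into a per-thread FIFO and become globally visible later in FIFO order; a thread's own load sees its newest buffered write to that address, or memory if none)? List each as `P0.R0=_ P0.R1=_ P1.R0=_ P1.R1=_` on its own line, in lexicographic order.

outcome vector order: (P0.R0,P0.R1,P1.R0,P1.R1)
|TSO outcomes| = 9

P0.R0=0 P0.R1=0 P1.R0=0 P1.R1=0
P0.R0=0 P0.R1=0 P1.R0=0 P1.R1=2
P0.R0=0 P0.R1=0 P1.R0=1 P1.R1=2
P0.R0=0 P0.R1=2 P1.R0=0 P1.R1=0
P0.R0=0 P0.R1=2 P1.R0=0 P1.R1=2
P0.R0=0 P0.R1=2 P1.R0=1 P1.R1=2
P0.R0=2 P0.R1=2 P1.R0=0 P1.R1=0
P0.R0=2 P0.R1=2 P1.R0=0 P1.R1=2
P0.R0=2 P0.R1=2 P1.R0=1 P1.R1=2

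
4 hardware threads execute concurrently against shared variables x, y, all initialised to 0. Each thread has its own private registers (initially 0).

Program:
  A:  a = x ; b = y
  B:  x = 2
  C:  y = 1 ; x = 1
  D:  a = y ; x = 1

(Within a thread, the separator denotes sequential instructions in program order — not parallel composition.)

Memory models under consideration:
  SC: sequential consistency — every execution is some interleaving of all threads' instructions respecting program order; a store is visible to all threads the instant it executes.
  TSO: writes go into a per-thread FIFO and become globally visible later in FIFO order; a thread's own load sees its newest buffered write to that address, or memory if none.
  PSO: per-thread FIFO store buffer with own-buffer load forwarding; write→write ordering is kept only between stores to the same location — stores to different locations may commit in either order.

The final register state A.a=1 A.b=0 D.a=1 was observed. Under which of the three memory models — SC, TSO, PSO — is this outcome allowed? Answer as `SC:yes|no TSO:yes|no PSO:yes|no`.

SC:no TSO:no PSO:yes

outcome vector order: (A.a,A.b,D.a)
[SC] allowed = {<0 0 0>; <0 0 1>; <0 1 0>; <0 1 1>; <1 0 0>; <1 1 0>; <1 1 1>; <2 0 0>; <2 0 1>; <2 1 0>; <2 1 1>}
[TSO] allowed = {<0 0 0>; <0 0 1>; <0 1 0>; <0 1 1>; <1 0 0>; <1 1 0>; <1 1 1>; <2 0 0>; <2 0 1>; <2 1 0>; <2 1 1>}
[PSO] allowed = {<0 0 0>; <0 0 1>; <0 1 0>; <0 1 1>; <1 0 0>; <1 0 1>; <1 1 0>; <1 1 1>; <2 0 0>; <2 0 1>; <2 1 0>; <2 1 1>}
target <1 0 1> ∈ {PSO}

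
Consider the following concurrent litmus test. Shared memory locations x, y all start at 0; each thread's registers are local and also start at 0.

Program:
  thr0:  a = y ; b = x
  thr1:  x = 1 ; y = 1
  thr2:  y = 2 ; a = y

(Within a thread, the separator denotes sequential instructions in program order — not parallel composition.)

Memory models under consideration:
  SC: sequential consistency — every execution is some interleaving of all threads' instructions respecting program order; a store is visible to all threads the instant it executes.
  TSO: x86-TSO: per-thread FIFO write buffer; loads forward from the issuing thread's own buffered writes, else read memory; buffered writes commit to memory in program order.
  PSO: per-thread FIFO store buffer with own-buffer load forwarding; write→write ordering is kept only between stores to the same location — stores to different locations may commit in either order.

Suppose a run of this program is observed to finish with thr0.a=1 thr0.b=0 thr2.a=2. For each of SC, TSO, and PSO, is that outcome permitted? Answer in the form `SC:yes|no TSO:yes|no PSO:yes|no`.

SC:no TSO:no PSO:yes

outcome vector order: (thr0.a,thr0.b,thr2.a)
SC (10): 0/0/1; 0/0/2; 0/1/1; 0/1/2; 1/1/1; 1/1/2; 2/0/1; 2/0/2; 2/1/1; 2/1/2
TSO (10): 0/0/1; 0/0/2; 0/1/1; 0/1/2; 1/1/1; 1/1/2; 2/0/1; 2/0/2; 2/1/1; 2/1/2
PSO (12): 0/0/1; 0/0/2; 0/1/1; 0/1/2; 1/0/1; 1/0/2; 1/1/1; 1/1/2; 2/0/1; 2/0/2; 2/1/1; 2/1/2
target 1/0/2 ∈ {PSO}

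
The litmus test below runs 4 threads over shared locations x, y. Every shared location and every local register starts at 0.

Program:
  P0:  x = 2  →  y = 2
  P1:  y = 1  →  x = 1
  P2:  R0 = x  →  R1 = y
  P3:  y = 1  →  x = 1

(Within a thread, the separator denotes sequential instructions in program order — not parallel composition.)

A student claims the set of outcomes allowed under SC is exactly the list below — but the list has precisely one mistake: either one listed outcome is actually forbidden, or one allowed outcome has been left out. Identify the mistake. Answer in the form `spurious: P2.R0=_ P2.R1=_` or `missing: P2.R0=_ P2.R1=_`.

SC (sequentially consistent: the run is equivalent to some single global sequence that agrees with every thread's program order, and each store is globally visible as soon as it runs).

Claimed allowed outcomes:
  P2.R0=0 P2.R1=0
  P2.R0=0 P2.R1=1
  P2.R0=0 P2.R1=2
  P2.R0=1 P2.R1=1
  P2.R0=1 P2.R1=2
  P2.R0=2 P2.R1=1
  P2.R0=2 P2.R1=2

outcome vector order: (P2.R0,P2.R1)
under SC → 00 01 02 11 12 20 21 22
SC∖claimed = {20}

missing: P2.R0=2 P2.R1=0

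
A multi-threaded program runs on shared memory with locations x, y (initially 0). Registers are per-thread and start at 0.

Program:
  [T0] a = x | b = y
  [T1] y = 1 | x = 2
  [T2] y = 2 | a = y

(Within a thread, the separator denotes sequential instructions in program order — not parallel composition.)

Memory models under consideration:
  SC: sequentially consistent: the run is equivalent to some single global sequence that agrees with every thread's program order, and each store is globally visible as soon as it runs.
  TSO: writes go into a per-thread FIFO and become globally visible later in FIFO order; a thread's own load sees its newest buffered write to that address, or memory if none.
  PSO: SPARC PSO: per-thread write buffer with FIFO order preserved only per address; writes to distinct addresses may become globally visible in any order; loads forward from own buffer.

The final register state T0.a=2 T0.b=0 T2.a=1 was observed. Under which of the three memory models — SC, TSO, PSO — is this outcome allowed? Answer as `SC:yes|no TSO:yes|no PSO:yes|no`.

outcome vector order: (T0.a,T0.b,T2.a)
under SC → (0,0,1); (0,0,2); (0,1,1); (0,1,2); (0,2,1); (0,2,2); (2,1,1); (2,1,2); (2,2,2)
under TSO → (0,0,1); (0,0,2); (0,1,1); (0,1,2); (0,2,1); (0,2,2); (2,1,1); (2,1,2); (2,2,2)
under PSO → (0,0,1); (0,0,2); (0,1,1); (0,1,2); (0,2,1); (0,2,2); (2,0,1); (2,0,2); (2,1,1); (2,1,2); (2,2,1); (2,2,2)
target (2,0,1) ∈ {PSO}

SC:no TSO:no PSO:yes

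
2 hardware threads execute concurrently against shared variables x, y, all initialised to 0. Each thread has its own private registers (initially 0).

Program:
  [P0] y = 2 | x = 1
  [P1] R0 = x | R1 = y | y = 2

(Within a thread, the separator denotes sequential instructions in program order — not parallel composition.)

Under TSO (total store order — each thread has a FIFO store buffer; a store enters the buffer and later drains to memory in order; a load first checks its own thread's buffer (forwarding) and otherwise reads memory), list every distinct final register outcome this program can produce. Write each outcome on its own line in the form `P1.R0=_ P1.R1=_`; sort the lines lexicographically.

outcome vector order: (P1.R0,P1.R1)
|TSO outcomes| = 3

P1.R0=0 P1.R1=0
P1.R0=0 P1.R1=2
P1.R0=1 P1.R1=2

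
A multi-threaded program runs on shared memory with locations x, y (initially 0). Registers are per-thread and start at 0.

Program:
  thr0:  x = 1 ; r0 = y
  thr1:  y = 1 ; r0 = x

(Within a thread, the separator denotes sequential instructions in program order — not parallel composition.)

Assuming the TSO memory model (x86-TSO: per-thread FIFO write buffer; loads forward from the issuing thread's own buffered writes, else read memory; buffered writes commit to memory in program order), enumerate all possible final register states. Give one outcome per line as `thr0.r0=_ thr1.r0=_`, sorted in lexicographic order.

thr0.r0=0 thr1.r0=0
thr0.r0=0 thr1.r0=1
thr0.r0=1 thr1.r0=0
thr0.r0=1 thr1.r0=1

outcome vector order: (thr0.r0,thr1.r0)
|TSO outcomes| = 4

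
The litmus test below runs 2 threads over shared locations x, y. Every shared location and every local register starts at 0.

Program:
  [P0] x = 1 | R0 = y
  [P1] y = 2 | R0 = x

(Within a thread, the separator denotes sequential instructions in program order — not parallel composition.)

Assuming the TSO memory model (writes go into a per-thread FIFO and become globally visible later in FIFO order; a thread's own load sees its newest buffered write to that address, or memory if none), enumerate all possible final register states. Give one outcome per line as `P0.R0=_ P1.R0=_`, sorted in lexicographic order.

P0.R0=0 P1.R0=0
P0.R0=0 P1.R0=1
P0.R0=2 P1.R0=0
P0.R0=2 P1.R0=1

outcome vector order: (P0.R0,P1.R0)
|TSO outcomes| = 4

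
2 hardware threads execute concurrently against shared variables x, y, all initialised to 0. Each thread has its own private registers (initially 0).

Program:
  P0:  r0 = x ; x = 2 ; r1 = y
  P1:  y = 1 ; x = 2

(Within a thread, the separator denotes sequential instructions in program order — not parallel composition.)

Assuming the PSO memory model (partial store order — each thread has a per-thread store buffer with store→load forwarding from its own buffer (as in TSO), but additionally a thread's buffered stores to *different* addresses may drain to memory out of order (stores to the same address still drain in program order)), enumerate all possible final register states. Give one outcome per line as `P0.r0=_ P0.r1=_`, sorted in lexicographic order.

outcome vector order: (P0.r0,P0.r1)
|PSO outcomes| = 4

P0.r0=0 P0.r1=0
P0.r0=0 P0.r1=1
P0.r0=2 P0.r1=0
P0.r0=2 P0.r1=1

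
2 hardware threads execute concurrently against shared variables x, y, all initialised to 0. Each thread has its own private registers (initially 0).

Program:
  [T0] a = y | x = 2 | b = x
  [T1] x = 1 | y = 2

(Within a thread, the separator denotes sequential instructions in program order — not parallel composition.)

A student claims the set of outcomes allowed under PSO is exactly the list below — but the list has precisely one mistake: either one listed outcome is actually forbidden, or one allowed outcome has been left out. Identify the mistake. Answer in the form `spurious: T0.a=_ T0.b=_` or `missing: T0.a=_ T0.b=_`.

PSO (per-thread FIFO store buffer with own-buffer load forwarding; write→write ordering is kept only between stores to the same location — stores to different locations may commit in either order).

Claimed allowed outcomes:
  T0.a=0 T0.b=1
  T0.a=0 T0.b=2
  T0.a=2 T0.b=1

missing: T0.a=2 T0.b=2

outcome vector order: (T0.a,T0.b)
under PSO → <0 1> <0 2> <2 1> <2 2>
PSO∖claimed = {<2 2>}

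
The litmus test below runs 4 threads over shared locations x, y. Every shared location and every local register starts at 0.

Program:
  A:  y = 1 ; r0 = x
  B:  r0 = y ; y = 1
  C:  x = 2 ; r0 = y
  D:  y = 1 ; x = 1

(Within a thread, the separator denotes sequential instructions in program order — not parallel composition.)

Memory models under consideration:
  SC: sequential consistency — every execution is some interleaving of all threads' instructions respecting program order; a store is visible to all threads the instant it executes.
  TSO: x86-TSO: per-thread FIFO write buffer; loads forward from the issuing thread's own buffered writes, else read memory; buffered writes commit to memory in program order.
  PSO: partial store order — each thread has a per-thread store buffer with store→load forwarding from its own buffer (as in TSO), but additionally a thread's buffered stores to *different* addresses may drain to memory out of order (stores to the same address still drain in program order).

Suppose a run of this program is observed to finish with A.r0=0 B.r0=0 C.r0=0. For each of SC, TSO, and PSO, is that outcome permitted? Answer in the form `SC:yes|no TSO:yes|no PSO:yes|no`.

SC:no TSO:yes PSO:yes

outcome vector order: (A.r0,B.r0,C.r0)
SC (10): <0 0 1>, <0 1 1>, <1 0 0>, <1 0 1>, <1 1 0>, <1 1 1>, <2 0 0>, <2 0 1>, <2 1 0>, <2 1 1>
TSO (12): <0 0 0>, <0 0 1>, <0 1 0>, <0 1 1>, <1 0 0>, <1 0 1>, <1 1 0>, <1 1 1>, <2 0 0>, <2 0 1>, <2 1 0>, <2 1 1>
PSO (12): <0 0 0>, <0 0 1>, <0 1 0>, <0 1 1>, <1 0 0>, <1 0 1>, <1 1 0>, <1 1 1>, <2 0 0>, <2 0 1>, <2 1 0>, <2 1 1>
target <0 0 0> ∈ {TSO,PSO}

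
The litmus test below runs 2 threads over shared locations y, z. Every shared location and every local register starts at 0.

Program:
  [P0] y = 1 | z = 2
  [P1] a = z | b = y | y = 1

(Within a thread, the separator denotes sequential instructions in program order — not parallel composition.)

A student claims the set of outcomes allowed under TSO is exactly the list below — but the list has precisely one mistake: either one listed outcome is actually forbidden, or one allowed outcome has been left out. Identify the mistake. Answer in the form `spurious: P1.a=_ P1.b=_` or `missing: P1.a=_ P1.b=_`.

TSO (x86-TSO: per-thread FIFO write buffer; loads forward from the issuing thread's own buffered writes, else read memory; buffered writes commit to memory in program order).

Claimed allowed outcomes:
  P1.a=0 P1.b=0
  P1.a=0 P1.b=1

outcome vector order: (P1.a,P1.b)
TSO: 3 outcomes — {00 01 21}
TSO∖claimed = {21}

missing: P1.a=2 P1.b=1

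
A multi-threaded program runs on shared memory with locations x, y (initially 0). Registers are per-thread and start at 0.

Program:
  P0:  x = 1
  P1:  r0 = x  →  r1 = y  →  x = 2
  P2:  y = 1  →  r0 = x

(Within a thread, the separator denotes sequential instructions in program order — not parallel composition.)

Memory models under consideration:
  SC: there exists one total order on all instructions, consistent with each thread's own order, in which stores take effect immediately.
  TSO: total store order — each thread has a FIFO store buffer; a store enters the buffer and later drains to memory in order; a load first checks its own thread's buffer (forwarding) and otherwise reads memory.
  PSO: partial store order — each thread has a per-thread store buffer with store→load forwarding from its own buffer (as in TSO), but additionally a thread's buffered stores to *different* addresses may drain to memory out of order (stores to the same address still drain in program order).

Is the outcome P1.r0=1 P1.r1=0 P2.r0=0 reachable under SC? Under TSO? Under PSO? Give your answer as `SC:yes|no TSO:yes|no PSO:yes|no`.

outcome vector order: (P1.r0,P1.r1,P2.r0)
[SC] allowed = {000, 001, 002, 010, 011, 012, 101, 102, 110, 111, 112}
[TSO] allowed = {000, 001, 002, 010, 011, 012, 100, 101, 102, 110, 111, 112}
[PSO] allowed = {000, 001, 002, 010, 011, 012, 100, 101, 102, 110, 111, 112}
target 100 ∈ {TSO,PSO}

SC:no TSO:yes PSO:yes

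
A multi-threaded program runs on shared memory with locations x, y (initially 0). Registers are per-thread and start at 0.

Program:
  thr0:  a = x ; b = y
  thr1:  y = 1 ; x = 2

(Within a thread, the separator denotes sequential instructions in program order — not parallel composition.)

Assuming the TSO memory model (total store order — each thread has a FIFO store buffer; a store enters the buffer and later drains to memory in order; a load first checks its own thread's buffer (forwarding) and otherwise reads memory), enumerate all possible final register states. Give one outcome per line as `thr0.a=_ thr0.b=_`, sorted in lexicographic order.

outcome vector order: (thr0.a,thr0.b)
|TSO outcomes| = 3

thr0.a=0 thr0.b=0
thr0.a=0 thr0.b=1
thr0.a=2 thr0.b=1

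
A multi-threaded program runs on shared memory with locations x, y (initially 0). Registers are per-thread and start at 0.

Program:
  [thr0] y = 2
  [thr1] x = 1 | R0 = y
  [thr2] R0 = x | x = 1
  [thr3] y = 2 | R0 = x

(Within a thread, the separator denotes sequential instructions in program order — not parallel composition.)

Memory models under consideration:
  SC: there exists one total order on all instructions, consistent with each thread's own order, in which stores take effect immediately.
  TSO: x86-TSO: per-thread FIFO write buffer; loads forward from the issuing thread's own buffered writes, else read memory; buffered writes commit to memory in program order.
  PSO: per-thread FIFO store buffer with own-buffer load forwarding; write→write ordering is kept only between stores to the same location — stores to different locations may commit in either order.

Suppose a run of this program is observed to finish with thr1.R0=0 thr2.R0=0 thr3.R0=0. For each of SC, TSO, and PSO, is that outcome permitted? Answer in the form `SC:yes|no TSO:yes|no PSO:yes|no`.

SC:no TSO:yes PSO:yes

outcome vector order: (thr1.R0,thr2.R0,thr3.R0)
[SC] allowed = {001; 011; 200; 201; 210; 211}
[TSO] allowed = {000; 001; 010; 011; 200; 201; 210; 211}
[PSO] allowed = {000; 001; 010; 011; 200; 201; 210; 211}
target 000 ∈ {TSO,PSO}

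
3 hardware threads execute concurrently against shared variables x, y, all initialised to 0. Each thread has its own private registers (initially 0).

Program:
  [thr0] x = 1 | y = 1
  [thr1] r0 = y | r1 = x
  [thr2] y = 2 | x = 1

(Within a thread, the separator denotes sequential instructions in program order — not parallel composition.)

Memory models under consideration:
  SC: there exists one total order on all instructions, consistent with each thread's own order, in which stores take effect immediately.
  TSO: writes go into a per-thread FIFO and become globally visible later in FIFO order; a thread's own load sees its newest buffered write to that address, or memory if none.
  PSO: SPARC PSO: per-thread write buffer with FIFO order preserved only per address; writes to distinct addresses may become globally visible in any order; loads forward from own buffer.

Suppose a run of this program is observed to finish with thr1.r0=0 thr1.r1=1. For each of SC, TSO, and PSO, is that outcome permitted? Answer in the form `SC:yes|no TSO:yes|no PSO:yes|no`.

outcome vector order: (thr1.r0,thr1.r1)
SC (5): 0/0, 0/1, 1/1, 2/0, 2/1
TSO (5): 0/0, 0/1, 1/1, 2/0, 2/1
PSO (6): 0/0, 0/1, 1/0, 1/1, 2/0, 2/1
target 0/1 ∈ {SC,TSO,PSO}

SC:yes TSO:yes PSO:yes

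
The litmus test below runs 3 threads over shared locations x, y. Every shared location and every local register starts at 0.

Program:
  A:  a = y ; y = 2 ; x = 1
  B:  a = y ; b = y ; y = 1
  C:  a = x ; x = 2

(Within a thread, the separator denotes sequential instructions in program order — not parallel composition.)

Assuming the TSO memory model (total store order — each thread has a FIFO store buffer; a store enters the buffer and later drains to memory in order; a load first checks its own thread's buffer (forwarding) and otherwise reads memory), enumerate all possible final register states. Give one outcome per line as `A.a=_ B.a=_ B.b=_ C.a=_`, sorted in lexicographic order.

A.a=0 B.a=0 B.b=0 C.a=0
A.a=0 B.a=0 B.b=0 C.a=1
A.a=0 B.a=0 B.b=2 C.a=0
A.a=0 B.a=0 B.b=2 C.a=1
A.a=0 B.a=2 B.b=2 C.a=0
A.a=0 B.a=2 B.b=2 C.a=1
A.a=1 B.a=0 B.b=0 C.a=0
A.a=1 B.a=0 B.b=0 C.a=1

outcome vector order: (A.a,B.a,B.b,C.a)
|TSO outcomes| = 8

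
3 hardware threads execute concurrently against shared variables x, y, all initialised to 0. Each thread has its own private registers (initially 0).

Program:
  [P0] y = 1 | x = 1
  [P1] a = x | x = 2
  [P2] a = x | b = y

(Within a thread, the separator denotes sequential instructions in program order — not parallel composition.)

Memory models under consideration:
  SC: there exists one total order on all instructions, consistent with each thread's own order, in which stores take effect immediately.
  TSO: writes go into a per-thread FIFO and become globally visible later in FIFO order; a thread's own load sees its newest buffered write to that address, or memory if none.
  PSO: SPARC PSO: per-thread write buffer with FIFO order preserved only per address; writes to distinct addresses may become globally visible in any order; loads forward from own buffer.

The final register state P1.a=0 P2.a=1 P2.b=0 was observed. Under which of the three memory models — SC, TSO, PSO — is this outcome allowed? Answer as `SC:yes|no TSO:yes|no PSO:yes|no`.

outcome vector order: (P1.a,P2.a,P2.b)
SC (9): 0/0/0; 0/0/1; 0/1/1; 0/2/0; 0/2/1; 1/0/0; 1/0/1; 1/1/1; 1/2/1
TSO (9): 0/0/0; 0/0/1; 0/1/1; 0/2/0; 0/2/1; 1/0/0; 1/0/1; 1/1/1; 1/2/1
PSO (12): 0/0/0; 0/0/1; 0/1/0; 0/1/1; 0/2/0; 0/2/1; 1/0/0; 1/0/1; 1/1/0; 1/1/1; 1/2/0; 1/2/1
target 0/1/0 ∈ {PSO}

SC:no TSO:no PSO:yes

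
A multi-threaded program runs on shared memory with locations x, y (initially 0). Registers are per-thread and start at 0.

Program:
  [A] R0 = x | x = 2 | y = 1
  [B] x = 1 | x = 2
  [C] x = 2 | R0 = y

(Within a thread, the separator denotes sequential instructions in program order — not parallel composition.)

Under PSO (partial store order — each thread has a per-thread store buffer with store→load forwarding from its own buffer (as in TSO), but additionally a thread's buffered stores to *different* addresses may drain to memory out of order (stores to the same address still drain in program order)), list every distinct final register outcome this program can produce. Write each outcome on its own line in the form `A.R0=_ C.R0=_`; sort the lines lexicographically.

A.R0=0 C.R0=0
A.R0=0 C.R0=1
A.R0=1 C.R0=0
A.R0=1 C.R0=1
A.R0=2 C.R0=0
A.R0=2 C.R0=1

outcome vector order: (A.R0,C.R0)
|PSO outcomes| = 6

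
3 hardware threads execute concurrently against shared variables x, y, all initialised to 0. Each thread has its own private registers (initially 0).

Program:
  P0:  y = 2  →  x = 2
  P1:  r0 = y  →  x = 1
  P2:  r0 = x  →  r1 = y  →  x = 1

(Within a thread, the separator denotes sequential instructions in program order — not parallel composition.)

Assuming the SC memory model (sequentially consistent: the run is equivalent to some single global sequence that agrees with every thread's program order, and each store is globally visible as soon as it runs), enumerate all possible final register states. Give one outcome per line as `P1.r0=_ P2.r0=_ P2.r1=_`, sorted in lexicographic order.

P1.r0=0 P2.r0=0 P2.r1=0
P1.r0=0 P2.r0=0 P2.r1=2
P1.r0=0 P2.r0=1 P2.r1=0
P1.r0=0 P2.r0=1 P2.r1=2
P1.r0=0 P2.r0=2 P2.r1=2
P1.r0=2 P2.r0=0 P2.r1=0
P1.r0=2 P2.r0=0 P2.r1=2
P1.r0=2 P2.r0=1 P2.r1=2
P1.r0=2 P2.r0=2 P2.r1=2

outcome vector order: (P1.r0,P2.r0,P2.r1)
|SC outcomes| = 9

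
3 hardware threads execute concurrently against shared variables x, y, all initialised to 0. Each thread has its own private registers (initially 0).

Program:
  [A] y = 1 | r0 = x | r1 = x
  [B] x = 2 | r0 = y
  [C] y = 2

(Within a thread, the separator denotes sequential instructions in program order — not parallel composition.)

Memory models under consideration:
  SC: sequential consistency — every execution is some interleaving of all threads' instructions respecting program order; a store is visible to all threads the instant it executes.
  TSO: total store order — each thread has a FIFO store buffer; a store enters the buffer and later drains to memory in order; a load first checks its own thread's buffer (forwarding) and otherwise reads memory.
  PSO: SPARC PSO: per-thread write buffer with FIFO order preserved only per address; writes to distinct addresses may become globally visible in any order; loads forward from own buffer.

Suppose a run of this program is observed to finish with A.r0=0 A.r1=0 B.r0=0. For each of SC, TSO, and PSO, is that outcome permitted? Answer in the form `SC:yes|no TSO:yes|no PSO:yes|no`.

SC:no TSO:yes PSO:yes

outcome vector order: (A.r0,A.r1,B.r0)
SC (7): <0 0 1>; <0 0 2>; <0 2 1>; <0 2 2>; <2 2 0>; <2 2 1>; <2 2 2>
TSO (9): <0 0 0>; <0 0 1>; <0 0 2>; <0 2 0>; <0 2 1>; <0 2 2>; <2 2 0>; <2 2 1>; <2 2 2>
PSO (9): <0 0 0>; <0 0 1>; <0 0 2>; <0 2 0>; <0 2 1>; <0 2 2>; <2 2 0>; <2 2 1>; <2 2 2>
target <0 0 0> ∈ {TSO,PSO}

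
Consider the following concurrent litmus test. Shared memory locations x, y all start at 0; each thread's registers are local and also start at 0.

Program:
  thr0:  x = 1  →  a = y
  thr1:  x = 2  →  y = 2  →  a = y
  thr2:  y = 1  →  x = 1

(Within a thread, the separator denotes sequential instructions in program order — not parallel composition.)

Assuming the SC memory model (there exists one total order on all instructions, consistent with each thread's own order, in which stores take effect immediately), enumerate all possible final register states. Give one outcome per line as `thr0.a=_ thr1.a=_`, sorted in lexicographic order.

thr0.a=0 thr1.a=1
thr0.a=0 thr1.a=2
thr0.a=1 thr1.a=1
thr0.a=1 thr1.a=2
thr0.a=2 thr1.a=1
thr0.a=2 thr1.a=2

outcome vector order: (thr0.a,thr1.a)
|SC outcomes| = 6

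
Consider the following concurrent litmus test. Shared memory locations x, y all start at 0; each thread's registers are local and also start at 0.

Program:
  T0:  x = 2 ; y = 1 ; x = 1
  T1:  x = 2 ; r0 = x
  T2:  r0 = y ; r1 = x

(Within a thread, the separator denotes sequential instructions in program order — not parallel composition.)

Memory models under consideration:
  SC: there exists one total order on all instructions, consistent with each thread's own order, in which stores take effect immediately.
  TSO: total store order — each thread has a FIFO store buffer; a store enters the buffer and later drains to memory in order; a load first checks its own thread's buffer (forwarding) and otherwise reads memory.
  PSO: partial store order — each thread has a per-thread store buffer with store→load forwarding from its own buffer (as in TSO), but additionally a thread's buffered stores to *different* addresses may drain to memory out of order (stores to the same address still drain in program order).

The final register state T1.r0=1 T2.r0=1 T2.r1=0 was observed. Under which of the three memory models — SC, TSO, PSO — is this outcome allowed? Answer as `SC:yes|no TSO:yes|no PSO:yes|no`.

outcome vector order: (T1.r0,T2.r0,T2.r1)
under SC → <1 0 0>; <1 0 1>; <1 0 2>; <1 1 1>; <1 1 2>; <2 0 0>; <2 0 1>; <2 0 2>; <2 1 1>; <2 1 2>
under TSO → <1 0 0>; <1 0 1>; <1 0 2>; <1 1 1>; <1 1 2>; <2 0 0>; <2 0 1>; <2 0 2>; <2 1 1>; <2 1 2>
under PSO → <1 0 0>; <1 0 1>; <1 0 2>; <1 1 0>; <1 1 1>; <1 1 2>; <2 0 0>; <2 0 1>; <2 0 2>; <2 1 0>; <2 1 1>; <2 1 2>
target <1 1 0> ∈ {PSO}

SC:no TSO:no PSO:yes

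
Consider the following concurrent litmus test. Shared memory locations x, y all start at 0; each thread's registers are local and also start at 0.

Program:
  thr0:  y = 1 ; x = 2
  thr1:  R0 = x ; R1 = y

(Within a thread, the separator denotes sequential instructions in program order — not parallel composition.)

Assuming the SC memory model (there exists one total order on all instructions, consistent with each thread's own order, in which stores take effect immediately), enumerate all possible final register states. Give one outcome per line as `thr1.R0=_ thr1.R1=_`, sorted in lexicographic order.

thr1.R0=0 thr1.R1=0
thr1.R0=0 thr1.R1=1
thr1.R0=2 thr1.R1=1

outcome vector order: (thr1.R0,thr1.R1)
|SC outcomes| = 3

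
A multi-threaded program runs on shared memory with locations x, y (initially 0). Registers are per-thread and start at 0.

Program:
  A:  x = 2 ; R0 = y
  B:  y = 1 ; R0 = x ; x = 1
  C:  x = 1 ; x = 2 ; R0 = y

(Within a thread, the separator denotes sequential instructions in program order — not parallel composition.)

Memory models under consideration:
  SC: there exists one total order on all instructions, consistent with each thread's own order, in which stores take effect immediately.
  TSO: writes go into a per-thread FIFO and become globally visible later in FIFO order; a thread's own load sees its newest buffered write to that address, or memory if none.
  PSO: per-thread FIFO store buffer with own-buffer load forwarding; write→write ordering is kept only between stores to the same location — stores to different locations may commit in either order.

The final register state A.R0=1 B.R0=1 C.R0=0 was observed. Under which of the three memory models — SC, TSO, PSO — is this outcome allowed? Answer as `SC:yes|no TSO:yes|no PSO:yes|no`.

outcome vector order: (A.R0,B.R0,C.R0)
[SC] allowed = {<0 1 1>; <0 2 0>; <0 2 1>; <1 0 1>; <1 1 1>; <1 2 0>; <1 2 1>}
[TSO] allowed = {<0 0 0>; <0 0 1>; <0 1 0>; <0 1 1>; <0 2 0>; <0 2 1>; <1 0 0>; <1 0 1>; <1 1 0>; <1 1 1>; <1 2 0>; <1 2 1>}
[PSO] allowed = {<0 0 0>; <0 0 1>; <0 1 0>; <0 1 1>; <0 2 0>; <0 2 1>; <1 0 0>; <1 0 1>; <1 1 0>; <1 1 1>; <1 2 0>; <1 2 1>}
target <1 1 0> ∈ {TSO,PSO}

SC:no TSO:yes PSO:yes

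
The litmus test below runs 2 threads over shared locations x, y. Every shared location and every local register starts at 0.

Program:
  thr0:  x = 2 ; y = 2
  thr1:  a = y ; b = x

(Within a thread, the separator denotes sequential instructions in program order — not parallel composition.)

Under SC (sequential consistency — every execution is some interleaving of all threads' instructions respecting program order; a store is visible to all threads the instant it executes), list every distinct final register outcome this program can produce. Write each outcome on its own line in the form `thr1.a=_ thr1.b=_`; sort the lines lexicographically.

thr1.a=0 thr1.b=0
thr1.a=0 thr1.b=2
thr1.a=2 thr1.b=2

outcome vector order: (thr1.a,thr1.b)
|SC outcomes| = 3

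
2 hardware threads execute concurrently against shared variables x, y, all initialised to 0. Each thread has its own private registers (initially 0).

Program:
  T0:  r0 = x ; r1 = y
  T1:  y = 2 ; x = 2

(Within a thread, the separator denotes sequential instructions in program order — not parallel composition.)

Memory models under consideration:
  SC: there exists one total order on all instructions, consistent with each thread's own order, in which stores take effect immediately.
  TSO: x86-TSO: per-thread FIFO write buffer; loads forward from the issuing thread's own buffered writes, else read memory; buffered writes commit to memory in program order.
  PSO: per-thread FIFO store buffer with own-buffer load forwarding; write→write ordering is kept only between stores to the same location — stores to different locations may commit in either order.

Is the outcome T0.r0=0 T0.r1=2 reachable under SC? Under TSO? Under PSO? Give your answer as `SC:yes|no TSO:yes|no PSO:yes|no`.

outcome vector order: (T0.r0,T0.r1)
[SC] allowed = {<0 0>; <0 2>; <2 2>}
[TSO] allowed = {<0 0>; <0 2>; <2 2>}
[PSO] allowed = {<0 0>; <0 2>; <2 0>; <2 2>}
target <0 2> ∈ {SC,TSO,PSO}

SC:yes TSO:yes PSO:yes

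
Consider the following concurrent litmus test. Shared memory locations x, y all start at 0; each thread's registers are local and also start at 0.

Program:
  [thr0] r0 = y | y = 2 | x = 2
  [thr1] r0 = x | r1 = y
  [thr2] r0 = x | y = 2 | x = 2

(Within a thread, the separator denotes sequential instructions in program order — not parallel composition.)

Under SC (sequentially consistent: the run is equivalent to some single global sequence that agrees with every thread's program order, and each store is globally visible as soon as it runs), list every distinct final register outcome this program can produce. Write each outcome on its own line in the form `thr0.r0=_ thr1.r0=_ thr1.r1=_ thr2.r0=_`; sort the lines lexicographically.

outcome vector order: (thr0.r0,thr1.r0,thr1.r1,thr2.r0)
|SC outcomes| = 9

thr0.r0=0 thr1.r0=0 thr1.r1=0 thr2.r0=0
thr0.r0=0 thr1.r0=0 thr1.r1=0 thr2.r0=2
thr0.r0=0 thr1.r0=0 thr1.r1=2 thr2.r0=0
thr0.r0=0 thr1.r0=0 thr1.r1=2 thr2.r0=2
thr0.r0=0 thr1.r0=2 thr1.r1=2 thr2.r0=0
thr0.r0=0 thr1.r0=2 thr1.r1=2 thr2.r0=2
thr0.r0=2 thr1.r0=0 thr1.r1=0 thr2.r0=0
thr0.r0=2 thr1.r0=0 thr1.r1=2 thr2.r0=0
thr0.r0=2 thr1.r0=2 thr1.r1=2 thr2.r0=0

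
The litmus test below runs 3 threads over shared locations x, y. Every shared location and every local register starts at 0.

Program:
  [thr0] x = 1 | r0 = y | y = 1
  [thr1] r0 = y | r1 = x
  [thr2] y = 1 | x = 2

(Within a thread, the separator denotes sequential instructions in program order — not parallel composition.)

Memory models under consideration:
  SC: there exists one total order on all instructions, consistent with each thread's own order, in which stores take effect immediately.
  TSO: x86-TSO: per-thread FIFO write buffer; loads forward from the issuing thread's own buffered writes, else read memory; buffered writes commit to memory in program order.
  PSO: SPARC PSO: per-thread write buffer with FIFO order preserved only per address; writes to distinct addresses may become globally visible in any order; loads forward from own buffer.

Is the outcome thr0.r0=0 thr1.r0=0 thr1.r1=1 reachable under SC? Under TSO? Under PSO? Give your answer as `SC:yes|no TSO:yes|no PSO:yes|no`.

SC:yes TSO:yes PSO:yes

outcome vector order: (thr0.r0,thr1.r0,thr1.r1)
SC: 11 outcomes — {(0,0,0), (0,0,1), (0,0,2), (0,1,1), (0,1,2), (1,0,0), (1,0,1), (1,0,2), (1,1,0), (1,1,1), (1,1,2)}
TSO: 12 outcomes — {(0,0,0), (0,0,1), (0,0,2), (0,1,0), (0,1,1), (0,1,2), (1,0,0), (1,0,1), (1,0,2), (1,1,0), (1,1,1), (1,1,2)}
PSO: 12 outcomes — {(0,0,0), (0,0,1), (0,0,2), (0,1,0), (0,1,1), (0,1,2), (1,0,0), (1,0,1), (1,0,2), (1,1,0), (1,1,1), (1,1,2)}
target (0,0,1) ∈ {SC,TSO,PSO}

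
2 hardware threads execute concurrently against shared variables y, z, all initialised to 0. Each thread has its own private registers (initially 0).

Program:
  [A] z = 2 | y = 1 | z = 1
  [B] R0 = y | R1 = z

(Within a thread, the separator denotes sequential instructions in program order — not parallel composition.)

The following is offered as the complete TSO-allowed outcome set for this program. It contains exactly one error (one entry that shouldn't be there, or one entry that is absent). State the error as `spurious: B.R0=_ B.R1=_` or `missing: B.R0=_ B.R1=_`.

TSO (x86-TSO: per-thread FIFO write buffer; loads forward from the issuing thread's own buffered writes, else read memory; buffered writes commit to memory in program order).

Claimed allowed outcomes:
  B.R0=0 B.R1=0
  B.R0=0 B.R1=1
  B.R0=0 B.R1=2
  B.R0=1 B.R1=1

missing: B.R0=1 B.R1=2

outcome vector order: (B.R0,B.R1)
under TSO → (0,0), (0,1), (0,2), (1,1), (1,2)
TSO∖claimed = {(1,2)}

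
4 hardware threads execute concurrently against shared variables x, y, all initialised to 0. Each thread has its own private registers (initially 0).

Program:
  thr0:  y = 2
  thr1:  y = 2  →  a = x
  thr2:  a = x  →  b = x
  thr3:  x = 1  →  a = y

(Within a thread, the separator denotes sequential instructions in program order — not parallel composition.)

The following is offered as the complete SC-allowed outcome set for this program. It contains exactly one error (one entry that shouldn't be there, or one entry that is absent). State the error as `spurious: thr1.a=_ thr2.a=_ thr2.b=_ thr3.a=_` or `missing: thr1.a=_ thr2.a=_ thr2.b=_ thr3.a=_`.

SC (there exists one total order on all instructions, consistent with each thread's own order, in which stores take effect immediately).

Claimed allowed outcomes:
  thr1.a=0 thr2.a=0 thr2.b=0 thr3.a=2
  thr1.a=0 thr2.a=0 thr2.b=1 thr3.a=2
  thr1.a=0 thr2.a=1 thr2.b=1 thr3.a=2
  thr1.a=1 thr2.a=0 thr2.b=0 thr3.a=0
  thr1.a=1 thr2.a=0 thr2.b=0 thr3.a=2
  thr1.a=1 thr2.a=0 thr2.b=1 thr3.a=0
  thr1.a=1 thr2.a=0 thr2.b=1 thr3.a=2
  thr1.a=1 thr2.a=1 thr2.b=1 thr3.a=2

outcome vector order: (thr1.a,thr2.a,thr2.b,thr3.a)
SC: 9 outcomes — {0002 0012 0112 1000 1002 1010 1012 1110 1112}
SC∖claimed = {1110}

missing: thr1.a=1 thr2.a=1 thr2.b=1 thr3.a=0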